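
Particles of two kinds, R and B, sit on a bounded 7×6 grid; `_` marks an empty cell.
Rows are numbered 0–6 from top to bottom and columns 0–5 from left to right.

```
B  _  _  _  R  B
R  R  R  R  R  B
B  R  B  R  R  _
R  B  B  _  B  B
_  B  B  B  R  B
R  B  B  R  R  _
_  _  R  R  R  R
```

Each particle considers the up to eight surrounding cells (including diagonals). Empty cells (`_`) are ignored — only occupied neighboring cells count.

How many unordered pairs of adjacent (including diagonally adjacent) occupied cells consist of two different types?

Scan each occupied cell's neighbors to the right and below (and the two forward diagonals) so each pair is counted once.
Row 0: B(0,0)–R(1,0)≠ B(0,0)–R(1,1)≠ R(0,4)–B(0,5)≠ R(0,4)–R(1,4)= R(0,4)–B(1,5)≠ R(0,4)–R(1,3)= B(0,5)–B(1,5)= B(0,5)–R(1,4)≠  → 5/8 unlike.
Row 1: R(1,0)–R(1,1)= R(1,0)–B(2,0)≠ R(1,0)–R(2,1)= R(1,1)–R(1,2)= R(1,1)–R(2,1)= R(1,1)–B(2,2)≠ R(1,1)–B(2,0)≠ R(1,2)–R(1,3)= R(1,2)–B(2,2)≠ R(1,2)–R(2,3)= R(1,2)–R(2,1)= R(1,3)–R(1,4)= R(1,3)–R(2,3)= R(1,3)–R(2,4)= R(1,3)–B(2,2)≠ R(1,4)–B(1,5)≠ R(1,4)–R(2,4)= R(1,4)–R(2,3)= B(1,5)–R(2,4)≠  → 7/19 unlike.
Row 2: B(2,0)–R(2,1)≠ B(2,0)–R(3,0)≠ B(2,0)–B(3,1)= R(2,1)–B(2,2)≠ R(2,1)–B(3,1)≠ R(2,1)–B(3,2)≠ R(2,1)–R(3,0)= B(2,2)–R(2,3)≠ B(2,2)–B(3,2)= B(2,2)–B(3,1)= R(2,3)–R(2,4)= R(2,3)–B(3,4)≠ R(2,3)–B(3,2)≠ R(2,4)–B(3,4)≠ R(2,4)–B(3,5)≠  → 10/15 unlike.
Row 3: R(3,0)–B(3,1)≠ R(3,0)–B(4,1)≠ B(3,1)–B(3,2)= B(3,1)–B(4,1)= B(3,1)–B(4,2)= B(3,2)–B(4,2)= B(3,2)–B(4,3)= B(3,2)–B(4,1)= B(3,4)–B(3,5)= B(3,4)–R(4,4)≠ B(3,4)–B(4,5)= B(3,4)–B(4,3)= B(3,5)–B(4,5)= B(3,5)–R(4,4)≠  → 4/14 unlike.
Row 4: B(4,1)–B(4,2)= B(4,1)–B(5,1)= B(4,1)–B(5,2)= B(4,1)–R(5,0)≠ B(4,2)–B(4,3)= B(4,2)–B(5,2)= B(4,2)–R(5,3)≠ B(4,2)–B(5,1)= B(4,3)–R(4,4)≠ B(4,3)–R(5,3)≠ B(4,3)–R(5,4)≠ B(4,3)–B(5,2)= R(4,4)–B(4,5)≠ R(4,4)–R(5,4)= R(4,4)–R(5,3)= B(4,5)–R(5,4)≠  → 7/16 unlike.
Row 5: R(5,0)–B(5,1)≠ B(5,1)–B(5,2)= B(5,1)–R(6,2)≠ B(5,2)–R(5,3)≠ B(5,2)–R(6,2)≠ B(5,2)–R(6,3)≠ R(5,3)–R(5,4)= R(5,3)–R(6,3)= R(5,3)–R(6,4)= R(5,3)–R(6,2)= R(5,4)–R(6,4)= R(5,4)–R(6,5)= R(5,4)–R(6,3)=  → 5/13 unlike.
Row 6: R(6,2)–R(6,3)= R(6,3)–R(6,4)= R(6,4)–R(6,5)=  → 0/3 unlike.
Total adjacent occupied pairs: 88; unlike-type pairs: 38.

38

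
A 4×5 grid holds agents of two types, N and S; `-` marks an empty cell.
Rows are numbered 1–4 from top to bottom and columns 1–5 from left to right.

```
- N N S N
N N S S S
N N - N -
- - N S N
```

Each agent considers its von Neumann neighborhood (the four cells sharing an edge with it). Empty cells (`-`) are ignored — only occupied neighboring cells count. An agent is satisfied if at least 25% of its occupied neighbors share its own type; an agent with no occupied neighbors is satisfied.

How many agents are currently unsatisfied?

5

(1,2)N 2/2 satisfied
(1,3)N 1/3 satisfied
(1,4)S 1/3 satisfied
(1,5)N 0/2 not
(2,1)N 2/2 satisfied
(2,2)N 3/4 satisfied
(2,3)S 1/3 satisfied
(2,4)S 3/4 satisfied
(2,5)S 1/2 satisfied
(3,1)N 2/2 satisfied
(3,2)N 2/2 satisfied
(3,4)N 0/2 not
(4,3)N 0/1 not
(4,4)S 0/3 not
(4,5)N 0/1 not
Unsatisfied: (1,5), (3,4), (4,3), (4,4), (4,5) — 5 in total.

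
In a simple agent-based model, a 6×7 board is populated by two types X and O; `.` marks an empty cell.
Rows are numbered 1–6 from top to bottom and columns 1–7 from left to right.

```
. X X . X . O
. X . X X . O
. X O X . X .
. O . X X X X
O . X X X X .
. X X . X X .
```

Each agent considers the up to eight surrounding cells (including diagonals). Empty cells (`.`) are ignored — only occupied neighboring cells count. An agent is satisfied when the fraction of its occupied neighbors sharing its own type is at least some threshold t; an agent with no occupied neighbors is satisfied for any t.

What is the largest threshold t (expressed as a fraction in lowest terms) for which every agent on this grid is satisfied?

Row 1: (1,2)X 2/2 · (1,3)X 3/3 · (1,5)X 2/2 · (1,7)O 1/1
Row 2: (2,2)X 3/4 · (2,4)X 4/5 · (2,5)X 4/4 · (2,7)O 1/2
Row 3: (3,2)X 1/3 · (3,3)O 1/6 · (3,4)X 4/5 · (3,6)X 4/5
Row 4: (4,2)O 2/4 · (4,4)X 5/6 · (4,5)X 7/7 · (4,6)X 5/5 · (4,7)X 3/3
Row 5: (5,1)O 1/2 · (5,3)X 4/5 · (5,4)X 6/6 · (5,5)X 7/7 · (5,6)X 6/6
Row 6: (6,2)X 2/3 · (6,3)X 3/3 · (6,5)X 4/4 · (6,6)X 3/3
The smallest same-type fraction is 1/6 at (3,3), which reduces to 1/6. Any threshold above that leaves this agent unsatisfied.

1/6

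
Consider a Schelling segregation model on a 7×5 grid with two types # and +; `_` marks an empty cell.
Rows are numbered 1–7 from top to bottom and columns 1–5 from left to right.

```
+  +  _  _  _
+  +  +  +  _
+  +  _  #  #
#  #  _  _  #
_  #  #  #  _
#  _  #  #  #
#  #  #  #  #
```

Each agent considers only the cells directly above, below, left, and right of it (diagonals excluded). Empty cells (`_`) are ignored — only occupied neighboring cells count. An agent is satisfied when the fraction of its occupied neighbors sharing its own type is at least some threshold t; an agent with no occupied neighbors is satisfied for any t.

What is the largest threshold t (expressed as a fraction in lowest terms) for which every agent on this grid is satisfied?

(1,1)+ 2/2
(1,2)+ 2/2
(2,1)+ 3/3
(2,2)+ 4/4
(2,3)+ 2/2
(2,4)+ 1/2
(3,1)+ 2/3
(3,2)+ 2/3
(3,4)# 1/2
(3,5)# 2/2
(4,1)# 1/2
(4,2)# 2/3
(4,5)# 1/1
(5,2)# 2/2
(5,3)# 3/3
(5,4)# 2/2
(6,1)# 1/1
(6,3)# 3/3
(6,4)# 4/4
(6,5)# 2/2
(7,1)# 2/2
(7,2)# 2/2
(7,3)# 3/3
(7,4)# 3/3
(7,5)# 2/2
The smallest same-type fraction is 1/2 at (2,4), which reduces to 1/2. Any threshold above that leaves this agent unsatisfied.

1/2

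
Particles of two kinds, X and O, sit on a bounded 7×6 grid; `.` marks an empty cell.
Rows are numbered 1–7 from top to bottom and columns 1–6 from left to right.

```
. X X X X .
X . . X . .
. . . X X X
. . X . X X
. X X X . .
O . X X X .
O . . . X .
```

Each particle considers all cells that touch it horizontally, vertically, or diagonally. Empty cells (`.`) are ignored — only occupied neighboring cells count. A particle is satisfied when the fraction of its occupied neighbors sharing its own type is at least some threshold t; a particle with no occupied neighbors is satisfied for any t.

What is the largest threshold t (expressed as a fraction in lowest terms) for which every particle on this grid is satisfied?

Row 1: (1,2)X 2/2 · (1,3)X 3/3 · (1,4)X 3/3 · (1,5)X 2/2
Row 2: (2,1)X 1/1 · (2,4)X 5/5
Row 3: (3,4)X 4/4 · (3,5)X 5/5 · (3,6)X 3/3
Row 4: (4,3)X 4/4 · (4,5)X 5/5 · (4,6)X 3/3
Row 5: (5,2)X 3/4 · (5,3)X 5/5 · (5,4)X 6/6
Row 6: (6,1)O 1/2 · (6,3)X 4/4 · (6,4)X 5/5 · (6,5)X 3/3
Row 7: (7,1)O 1/1 · (7,5)X 2/2
The smallest same-type fraction is 1/2 at (6,1), which reduces to 1/2. Any threshold above that leaves this particle unsatisfied.

1/2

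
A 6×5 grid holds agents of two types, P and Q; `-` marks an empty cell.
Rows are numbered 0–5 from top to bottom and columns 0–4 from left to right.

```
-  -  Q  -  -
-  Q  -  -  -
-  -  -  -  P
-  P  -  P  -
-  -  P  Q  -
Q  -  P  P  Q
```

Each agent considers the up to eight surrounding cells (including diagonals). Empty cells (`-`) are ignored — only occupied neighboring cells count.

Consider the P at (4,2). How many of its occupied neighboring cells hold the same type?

4

Occupied neighbors of (4,2): (3,1)=P, (3,3)=P, (4,3)=Q, (5,2)=P, (5,3)=P.
Same type (P): 4 of 5.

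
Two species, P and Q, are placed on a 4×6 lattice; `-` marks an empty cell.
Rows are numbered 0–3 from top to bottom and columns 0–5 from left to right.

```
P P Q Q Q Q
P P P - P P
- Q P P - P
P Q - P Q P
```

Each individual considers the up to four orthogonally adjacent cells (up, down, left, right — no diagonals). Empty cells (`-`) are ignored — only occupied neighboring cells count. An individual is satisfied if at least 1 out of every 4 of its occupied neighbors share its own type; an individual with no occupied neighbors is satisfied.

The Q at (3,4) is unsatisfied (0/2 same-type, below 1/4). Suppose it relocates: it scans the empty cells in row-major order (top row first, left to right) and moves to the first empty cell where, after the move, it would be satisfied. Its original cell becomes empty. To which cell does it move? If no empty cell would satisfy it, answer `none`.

(1,3)

Vacating (3,4). Empty cells in order:
  (1,3): 1/4 same-type → satisfied — stop here.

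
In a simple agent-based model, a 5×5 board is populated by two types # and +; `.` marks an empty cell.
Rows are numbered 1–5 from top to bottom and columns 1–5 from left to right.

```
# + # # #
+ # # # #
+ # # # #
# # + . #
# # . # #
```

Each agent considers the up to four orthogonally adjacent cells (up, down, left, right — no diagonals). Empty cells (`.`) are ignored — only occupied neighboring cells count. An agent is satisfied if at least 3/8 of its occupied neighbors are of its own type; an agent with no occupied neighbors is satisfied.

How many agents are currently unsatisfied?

5

Row 1: (1,1)# 0/2 ✗ · (1,2)+ 0/3 ✗ · (1,3)# 2/3 ✓ · (1,4)# 3/3 ✓ · (1,5)# 2/2 ✓
Row 2: (2,1)+ 1/3 ✗ · (2,2)# 2/4 ✓ · (2,3)# 4/4 ✓ · (2,4)# 4/4 ✓ · (2,5)# 3/3 ✓
Row 3: (3,1)+ 1/3 ✗ · (3,2)# 3/4 ✓ · (3,3)# 3/4 ✓ · (3,4)# 3/3 ✓ · (3,5)# 3/3 ✓
Row 4: (4,1)# 2/3 ✓ · (4,2)# 3/4 ✓ · (4,3)+ 0/2 ✗ · (4,5)# 2/2 ✓
Row 5: (5,1)# 2/2 ✓ · (5,2)# 2/2 ✓ · (5,4)# 1/1 ✓ · (5,5)# 2/2 ✓
Unsatisfied: (1,1), (1,2), (2,1), (3,1), (4,3) — 5 in total.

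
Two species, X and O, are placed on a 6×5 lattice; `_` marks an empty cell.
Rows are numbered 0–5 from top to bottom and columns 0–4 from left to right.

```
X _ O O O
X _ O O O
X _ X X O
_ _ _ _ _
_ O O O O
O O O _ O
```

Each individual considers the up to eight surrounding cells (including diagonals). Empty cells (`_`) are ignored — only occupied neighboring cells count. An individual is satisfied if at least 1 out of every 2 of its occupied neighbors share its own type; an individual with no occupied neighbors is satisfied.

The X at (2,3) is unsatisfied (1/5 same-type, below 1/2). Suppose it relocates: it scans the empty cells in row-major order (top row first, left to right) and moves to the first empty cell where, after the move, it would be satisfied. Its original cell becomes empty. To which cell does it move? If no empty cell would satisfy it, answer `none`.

Vacating (2,3). Empty cells in order:
  (0,1): 2/4 same-type → satisfied — stop here.

(0,1)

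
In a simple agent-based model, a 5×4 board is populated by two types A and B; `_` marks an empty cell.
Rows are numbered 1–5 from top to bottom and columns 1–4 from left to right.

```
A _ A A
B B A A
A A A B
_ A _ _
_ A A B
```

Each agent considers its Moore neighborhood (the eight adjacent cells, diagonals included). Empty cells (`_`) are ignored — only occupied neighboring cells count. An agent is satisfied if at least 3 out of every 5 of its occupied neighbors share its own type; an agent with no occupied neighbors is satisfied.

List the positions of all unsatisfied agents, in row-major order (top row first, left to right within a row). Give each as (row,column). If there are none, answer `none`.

(1,1)A 0/2 unhappy
(1,3)A 3/4 ok
(1,4)A 3/3 ok
(2,1)B 1/4 unhappy
(2,2)B 1/7 unhappy
(2,3)A 5/7 ok
(2,4)A 4/5 ok
(3,1)A 2/4 unhappy
(3,2)A 4/6 ok
(3,3)A 4/6 ok
(3,4)B 0/3 unhappy
(4,2)A 5/5 ok
(5,2)A 2/2 ok
(5,3)A 2/3 ok
(5,4)B 0/1 unhappy

(1,1), (2,1), (2,2), (3,1), (3,4), (5,4)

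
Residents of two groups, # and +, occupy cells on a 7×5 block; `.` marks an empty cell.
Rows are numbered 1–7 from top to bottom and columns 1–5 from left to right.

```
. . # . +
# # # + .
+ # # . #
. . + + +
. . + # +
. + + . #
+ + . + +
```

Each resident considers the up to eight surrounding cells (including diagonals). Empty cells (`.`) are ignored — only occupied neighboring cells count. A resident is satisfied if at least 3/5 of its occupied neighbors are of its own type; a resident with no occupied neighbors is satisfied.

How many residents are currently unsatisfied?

11

(1,3)# 2/3 ✓
(1,5)+ 1/1 ✓
(2,1)# 2/3 ✓
(2,2)# 5/6 ✓
(2,3)# 4/5 ✓
(2,4)+ 1/5 ✗
(3,1)+ 0/3 ✗
(3,2)# 4/6 ✓
(3,3)# 3/6 ✗
(3,5)# 0/3 ✗
(4,3)+ 2/5 ✗
(4,4)+ 4/7 ✗
(4,5)+ 2/4 ✗
(5,3)+ 4/5 ✓
(5,4)# 1/7 ✗
(5,5)+ 2/4 ✗
(6,2)+ 4/4 ✓
(6,3)+ 4/5 ✓
(6,5)# 1/4 ✗
(7,1)+ 2/2 ✓
(7,2)+ 3/3 ✓
(7,4)+ 2/3 ✓
(7,5)+ 1/2 ✗
Unsatisfied: (2,4), (3,1), (3,3), (3,5), (4,3), (4,4), (4,5), (5,4), (5,5), (6,5), (7,5) — 11 in total.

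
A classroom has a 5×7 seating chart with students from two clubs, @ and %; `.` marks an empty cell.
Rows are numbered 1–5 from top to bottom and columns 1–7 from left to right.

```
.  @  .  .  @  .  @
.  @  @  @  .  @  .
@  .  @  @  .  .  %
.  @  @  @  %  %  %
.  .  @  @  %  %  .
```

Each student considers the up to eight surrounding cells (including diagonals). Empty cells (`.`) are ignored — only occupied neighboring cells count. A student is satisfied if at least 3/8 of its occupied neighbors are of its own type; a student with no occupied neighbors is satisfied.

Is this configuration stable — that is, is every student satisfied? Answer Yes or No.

Yes

(1,2)@ 2/2 ✓
(1,5)@ 2/2 ✓
(1,7)@ 1/1 ✓
(2,2)@ 4/4 ✓
(2,3)@ 5/5 ✓
(2,4)@ 4/4 ✓
(2,6)@ 2/3 ✓
(3,1)@ 2/2 ✓
(3,3)@ 7/7 ✓
(3,4)@ 5/6 ✓
(3,7)% 2/3 ✓
(4,2)@ 4/4 ✓
(4,3)@ 6/6 ✓
(4,4)@ 5/7 ✓
(4,5)% 3/6 ✓
(4,6)% 5/5 ✓
(4,7)% 3/3 ✓
(5,3)@ 4/4 ✓
(5,4)@ 3/5 ✓
(5,5)% 3/5 ✓
(5,6)% 4/4 ✓
All meet the threshold, so the configuration is stable.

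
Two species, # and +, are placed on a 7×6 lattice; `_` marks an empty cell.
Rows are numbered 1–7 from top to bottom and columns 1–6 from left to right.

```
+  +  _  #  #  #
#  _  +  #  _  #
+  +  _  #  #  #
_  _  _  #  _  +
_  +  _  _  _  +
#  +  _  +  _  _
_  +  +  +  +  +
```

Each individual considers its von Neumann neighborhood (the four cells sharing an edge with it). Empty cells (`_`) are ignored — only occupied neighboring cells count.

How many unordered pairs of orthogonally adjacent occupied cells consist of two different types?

Scan each occupied cell's neighbors to the right and below so each pair is counted once.
Row 1: +(1,1)–+(1,2)= +(1,1)–#(2,1)≠ #(1,4)–#(1,5)= #(1,4)–#(2,4)= #(1,5)–#(1,6)= #(1,6)–#(2,6)=  → 1/6 unlike.
Row 2: #(2,1)–+(3,1)≠ +(2,3)–#(2,4)≠ #(2,4)–#(3,4)= #(2,6)–#(3,6)=  → 2/4 unlike.
Row 3: +(3,1)–+(3,2)= #(3,4)–#(3,5)= #(3,4)–#(4,4)= #(3,5)–#(3,6)= #(3,6)–+(4,6)≠  → 1/5 unlike.
Row 4: +(4,6)–+(5,6)=  → 0/1 unlike.
Row 5: +(5,2)–+(6,2)=  → 0/1 unlike.
Row 6: #(6,1)–+(6,2)≠ +(6,2)–+(7,2)= +(6,4)–+(7,4)=  → 1/3 unlike.
Row 7: +(7,2)–+(7,3)= +(7,3)–+(7,4)= +(7,4)–+(7,5)= +(7,5)–+(7,6)=  → 0/4 unlike.
Total adjacent occupied pairs: 24; unlike-type pairs: 5.

5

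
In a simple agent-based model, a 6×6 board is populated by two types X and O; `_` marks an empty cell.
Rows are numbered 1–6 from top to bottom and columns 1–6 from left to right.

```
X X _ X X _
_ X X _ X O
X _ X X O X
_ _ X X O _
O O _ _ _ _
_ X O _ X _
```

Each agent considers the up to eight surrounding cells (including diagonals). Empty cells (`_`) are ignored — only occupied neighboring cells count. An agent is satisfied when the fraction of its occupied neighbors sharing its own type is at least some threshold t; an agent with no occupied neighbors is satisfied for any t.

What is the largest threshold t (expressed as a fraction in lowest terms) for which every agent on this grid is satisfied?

0/1

Row 1: (1,1)X 2/2 · (1,2)X 3/3 · (1,4)X 3/3 · (1,5)X 2/3
Row 2: (2,2)X 5/5 · (2,3)X 5/5 · (2,5)X 4/6 · (2,6)O 1/4
Row 3: (3,1)X 1/1 · (3,3)X 5/5 · (3,4)X 5/7 · (3,5)O 2/6 · (3,6)X 1/4
Row 4: (4,3)X 3/4 · (4,4)X 3/5 · (4,5)O 1/4
Row 5: (5,1)O 1/2 · (5,2)O 2/4
Row 6: (6,2)X 0/3 · (6,3)O 1/2 · (6,5)X — no occupied neighbors
The smallest same-type fraction is 0/3 at (6,2), which reduces to 0/1. Any threshold above that leaves this agent unsatisfied.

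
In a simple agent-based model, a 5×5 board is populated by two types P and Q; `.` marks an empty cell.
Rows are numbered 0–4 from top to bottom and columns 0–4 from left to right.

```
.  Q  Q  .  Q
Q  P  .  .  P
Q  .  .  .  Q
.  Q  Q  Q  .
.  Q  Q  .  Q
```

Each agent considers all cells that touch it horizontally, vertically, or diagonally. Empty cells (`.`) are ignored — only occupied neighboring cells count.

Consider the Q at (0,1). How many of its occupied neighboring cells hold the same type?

Occupied neighbors of (0,1): (0,2)=Q, (1,0)=Q, (1,1)=P.
Same type (Q): 2 of 3.

2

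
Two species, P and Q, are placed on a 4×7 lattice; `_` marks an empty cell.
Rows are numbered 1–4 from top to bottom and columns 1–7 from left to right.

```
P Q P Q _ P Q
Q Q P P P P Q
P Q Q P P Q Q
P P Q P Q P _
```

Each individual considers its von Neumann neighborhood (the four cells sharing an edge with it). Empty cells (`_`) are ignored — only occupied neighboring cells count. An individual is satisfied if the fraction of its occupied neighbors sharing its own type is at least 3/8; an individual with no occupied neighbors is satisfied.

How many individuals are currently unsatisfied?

(1,1)P 0/2 unhappy
(1,2)Q 1/3 unhappy
(1,3)P 1/3 unhappy
(1,4)Q 0/2 unhappy
(1,6)P 1/2 ok
(1,7)Q 1/2 ok
(2,1)Q 1/3 unhappy
(2,2)Q 3/4 ok
(2,3)P 2/4 ok
(2,4)P 3/4 ok
(2,5)P 3/3 ok
(2,6)P 2/4 ok
(2,7)Q 2/3 ok
(3,1)P 1/3 unhappy
(3,2)Q 2/4 ok
(3,3)Q 2/4 ok
(3,4)P 3/4 ok
(3,5)P 2/4 ok
(3,6)Q 1/4 unhappy
(3,7)Q 2/2 ok
(4,1)P 2/2 ok
(4,2)P 1/3 unhappy
(4,3)Q 1/3 unhappy
(4,4)P 1/3 unhappy
(4,5)Q 0/3 unhappy
(4,6)P 0/2 unhappy
Unsatisfied: (1,1), (1,2), (1,3), (1,4), (2,1), (3,1), (3,6), (4,2), (4,3), (4,4), (4,5), (4,6) — 12 in total.

12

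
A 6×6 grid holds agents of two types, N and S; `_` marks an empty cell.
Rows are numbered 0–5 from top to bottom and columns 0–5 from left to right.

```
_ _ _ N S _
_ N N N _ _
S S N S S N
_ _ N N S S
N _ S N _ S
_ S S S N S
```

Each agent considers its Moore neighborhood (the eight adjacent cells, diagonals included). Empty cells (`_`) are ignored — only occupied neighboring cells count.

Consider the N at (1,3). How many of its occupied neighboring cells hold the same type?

3

Occupied neighbors of (1,3): (0,3)=N, (0,4)=S, (1,2)=N, (2,2)=N, (2,3)=S, (2,4)=S.
Same type (N): 3 of 6.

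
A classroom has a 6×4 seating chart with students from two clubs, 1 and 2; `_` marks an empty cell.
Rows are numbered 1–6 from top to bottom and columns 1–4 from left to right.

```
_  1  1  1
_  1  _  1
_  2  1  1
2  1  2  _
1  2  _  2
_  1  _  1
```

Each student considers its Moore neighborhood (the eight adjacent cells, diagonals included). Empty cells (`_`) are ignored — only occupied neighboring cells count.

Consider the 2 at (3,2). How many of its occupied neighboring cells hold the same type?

Occupied neighbors of (3,2): (2,2)=1, (3,3)=1, (4,1)=2, (4,2)=1, (4,3)=2.
Same type (2): 2 of 5.

2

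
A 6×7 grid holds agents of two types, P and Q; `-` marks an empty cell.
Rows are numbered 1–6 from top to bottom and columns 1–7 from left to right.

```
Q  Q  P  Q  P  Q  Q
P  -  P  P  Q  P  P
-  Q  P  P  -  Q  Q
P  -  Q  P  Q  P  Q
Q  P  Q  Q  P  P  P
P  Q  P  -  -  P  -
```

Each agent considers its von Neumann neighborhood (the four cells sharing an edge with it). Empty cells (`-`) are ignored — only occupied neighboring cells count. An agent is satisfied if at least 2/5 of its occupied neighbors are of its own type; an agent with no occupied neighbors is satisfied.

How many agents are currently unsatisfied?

(1,1)Q 1/2 ✓
(1,2)Q 1/2 ✓
(1,3)P 1/3 ✗
(1,4)Q 0/3 ✗
(1,5)P 0/3 ✗
(1,6)Q 1/3 ✗
(1,7)Q 1/2 ✓
(2,1)P 0/1 ✗
(2,3)P 3/3 ✓
(2,4)P 2/4 ✓
(2,5)Q 0/3 ✗
(2,6)P 1/4 ✗
(2,7)P 1/3 ✗
(3,2)Q 0/1 ✗
(3,3)P 2/4 ✓
(3,4)P 3/3 ✓
(3,6)Q 1/3 ✗
(3,7)Q 2/3 ✓
(4,1)P 0/1 ✗
(4,3)Q 1/3 ✗
(4,4)P 1/4 ✗
(4,5)Q 0/3 ✗
(4,6)P 1/4 ✗
(4,7)Q 1/3 ✗
(5,1)Q 0/3 ✗
(5,2)P 0/3 ✗
(5,3)Q 2/4 ✓
(5,4)Q 1/3 ✗
(5,5)P 1/3 ✗
(5,6)P 4/4 ✓
(5,7)P 1/2 ✓
(6,1)P 0/2 ✗
(6,2)Q 0/3 ✗
(6,3)P 0/2 ✗
(6,6)P 1/1 ✓
Unsatisfied: (1,3), (1,4), (1,5), (1,6), (2,1), (2,5), (2,6), (2,7), (3,2), (3,6), (4,1), (4,3), (4,4), (4,5), (4,6), (4,7), (5,1), (5,2), (5,4), (5,5), (6,1), (6,2), (6,3) — 23 in total.

23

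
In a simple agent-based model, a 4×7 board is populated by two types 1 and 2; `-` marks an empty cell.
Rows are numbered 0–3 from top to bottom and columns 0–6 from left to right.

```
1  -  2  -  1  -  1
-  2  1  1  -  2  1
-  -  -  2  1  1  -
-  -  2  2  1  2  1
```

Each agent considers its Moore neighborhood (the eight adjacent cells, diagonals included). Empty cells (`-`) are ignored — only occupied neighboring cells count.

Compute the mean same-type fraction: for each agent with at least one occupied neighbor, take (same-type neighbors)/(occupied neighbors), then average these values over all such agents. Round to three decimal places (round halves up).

0.412

Row 0: (0,0)1 0/1 · (0,2)2 1/3 · (0,4)1 1/2 · (0,6)1 1/2
Row 1: (1,1)2 1/3 · (1,2)1 1/4 · (1,3)1 3/5 · (1,5)2 0/5 · (1,6)1 2/3
Row 2: (2,3)2 2/6 · (2,4)1 3/7 · (2,5)1 4/6
Row 3: (3,2)2 2/2 · (3,3)2 2/4 · (3,4)1 2/5 · (3,5)2 0/4 · (3,6)1 1/2
Sum over 17 agents: 0/1 + 1/3 + 1/2 + 1/2 + 1/3 + 1/4 + 3/5 + 0/5 + 2/3 + 2/6 + 3/7 + 4/6 + 2/2 + 2/4 + 2/5 + 0/4 + 1/2 = 589/84; mean = 589/84 ÷ 17 = 589/1428 = 0.412464… → 0.412.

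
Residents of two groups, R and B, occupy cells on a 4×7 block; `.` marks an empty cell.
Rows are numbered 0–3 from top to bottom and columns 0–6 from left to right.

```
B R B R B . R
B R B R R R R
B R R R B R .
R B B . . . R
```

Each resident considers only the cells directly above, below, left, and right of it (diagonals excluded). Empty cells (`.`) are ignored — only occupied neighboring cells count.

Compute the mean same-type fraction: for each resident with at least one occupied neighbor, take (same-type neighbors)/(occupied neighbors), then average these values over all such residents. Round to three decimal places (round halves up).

0.477

(0,0)B 1/2
(0,1)R 1/3
(0,2)B 1/3
(0,3)R 1/3
(0,4)B 0/2
(0,6)R 1/1
(1,0)B 2/3
(1,1)R 2/4
(1,2)B 1/4
(1,3)R 3/4
(1,4)R 2/4
(1,5)R 3/3
(1,6)R 2/2
(2,0)B 1/3
(2,1)R 2/4
(2,2)R 2/4
(2,3)R 2/3
(2,4)B 0/3
(2,5)R 1/2
(3,0)R 0/2
(3,1)B 1/3
(3,2)B 1/2
(3,6)R — no occupied neighbors
Sum over 22 residents: 1/2 + 1/3 + 1/3 + 1/3 + 0/2 + 1/1 + 2/3 + 2/4 + 1/4 + 3/4 + 2/4 + 3/3 + 2/2 + 1/3 + 2/4 + 2/4 + 2/3 + 0/3 + 1/2 + 0/2 + 1/3 + 1/2 = 21/2; mean = 21/2 ÷ 22 = 21/44 = 0.477272… → 0.477.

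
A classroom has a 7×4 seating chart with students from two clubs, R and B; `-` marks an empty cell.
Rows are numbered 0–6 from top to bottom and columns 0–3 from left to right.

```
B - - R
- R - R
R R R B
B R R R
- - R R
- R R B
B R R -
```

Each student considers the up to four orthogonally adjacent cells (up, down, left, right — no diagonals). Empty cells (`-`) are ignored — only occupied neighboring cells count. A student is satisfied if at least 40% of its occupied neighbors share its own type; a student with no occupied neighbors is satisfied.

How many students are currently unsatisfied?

4

Row 0: (0,0)B 0/0 ✓ · (0,3)R 1/1 ✓
Row 1: (1,1)R 1/1 ✓ · (1,3)R 1/2 ✓
Row 2: (2,0)R 1/2 ✓ · (2,1)R 4/4 ✓ · (2,2)R 2/3 ✓ · (2,3)B 0/3 ✗
Row 3: (3,0)B 0/2 ✗ · (3,1)R 2/3 ✓ · (3,2)R 4/4 ✓ · (3,3)R 2/3 ✓
Row 4: (4,2)R 3/3 ✓ · (4,3)R 2/3 ✓
Row 5: (5,1)R 2/2 ✓ · (5,2)R 3/4 ✓ · (5,3)B 0/2 ✗
Row 6: (6,0)B 0/1 ✗ · (6,1)R 2/3 ✓ · (6,2)R 2/2 ✓
Unsatisfied: (2,3), (3,0), (5,3), (6,0) — 4 in total.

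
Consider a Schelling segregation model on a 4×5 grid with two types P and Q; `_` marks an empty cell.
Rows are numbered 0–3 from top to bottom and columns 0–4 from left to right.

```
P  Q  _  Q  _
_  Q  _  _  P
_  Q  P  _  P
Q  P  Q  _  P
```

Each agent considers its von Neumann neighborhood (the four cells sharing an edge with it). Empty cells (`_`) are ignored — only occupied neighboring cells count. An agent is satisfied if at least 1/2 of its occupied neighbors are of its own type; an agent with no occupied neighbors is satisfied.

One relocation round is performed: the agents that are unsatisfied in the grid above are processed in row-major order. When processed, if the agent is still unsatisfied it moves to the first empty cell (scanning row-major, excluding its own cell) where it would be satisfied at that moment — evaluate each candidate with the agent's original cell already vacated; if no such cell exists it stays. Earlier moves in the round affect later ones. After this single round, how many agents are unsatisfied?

1

Initially unsatisfied (in order): (0,0), (2,1), (2,2), (3,0), (3,1), (3,2).
  (0,0) → (0,4).
  (2,1) → (0,0).
  (2,2) → (1,3).
  (3,0) → (0,2).
  (3,1) → (2,0).
  (3,2): now satisfied by earlier moves; stays.
Resulting grid:
Q Q Q Q P
_ Q _ P P
P _ _ _ P
_ _ Q _ P
Unsatisfied now: (0,3).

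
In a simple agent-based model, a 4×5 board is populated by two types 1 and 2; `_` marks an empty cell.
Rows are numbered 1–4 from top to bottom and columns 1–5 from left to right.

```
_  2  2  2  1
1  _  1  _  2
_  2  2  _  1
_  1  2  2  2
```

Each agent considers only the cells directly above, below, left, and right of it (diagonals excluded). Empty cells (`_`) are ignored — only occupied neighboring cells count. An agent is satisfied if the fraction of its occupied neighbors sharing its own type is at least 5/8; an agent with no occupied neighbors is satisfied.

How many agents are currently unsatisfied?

8

(1,2)2 1/1 ✓
(1,3)2 2/3 ✓
(1,4)2 1/2 ✗
(1,5)1 0/2 ✗
(2,1)1 0/0 ✓
(2,3)1 0/2 ✗
(2,5)2 0/2 ✗
(3,2)2 1/2 ✗
(3,3)2 2/3 ✓
(3,5)1 0/2 ✗
(4,2)1 0/2 ✗
(4,3)2 2/3 ✓
(4,4)2 2/2 ✓
(4,5)2 1/2 ✗
Unsatisfied: (1,4), (1,5), (2,3), (2,5), (3,2), (3,5), (4,2), (4,5) — 8 in total.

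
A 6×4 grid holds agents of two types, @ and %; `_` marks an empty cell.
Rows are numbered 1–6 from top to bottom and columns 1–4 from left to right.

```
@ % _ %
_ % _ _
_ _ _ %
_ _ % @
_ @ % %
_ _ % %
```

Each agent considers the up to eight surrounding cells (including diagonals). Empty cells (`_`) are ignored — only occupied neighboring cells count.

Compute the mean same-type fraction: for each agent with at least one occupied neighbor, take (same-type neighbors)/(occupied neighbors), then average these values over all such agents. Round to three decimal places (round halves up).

(1,1)@ 0/2
(1,2)% 1/2
(1,4)% — no occupied neighbors
(2,2)% 1/2
(3,4)% 1/2
(4,3)% 3/5
(4,4)@ 0/4
(5,2)@ 0/3
(5,3)% 4/6
(5,4)% 4/5
(6,3)% 3/4
(6,4)% 3/3
Sum over 11 agents: 0/2 + 1/2 + 1/2 + 1/2 + 3/5 + 0/4 + 0/3 + 4/6 + 4/5 + 3/4 + 3/3 = 319/60; mean = 319/60 ÷ 11 = 29/60 = 0.483333… → 0.483.

0.483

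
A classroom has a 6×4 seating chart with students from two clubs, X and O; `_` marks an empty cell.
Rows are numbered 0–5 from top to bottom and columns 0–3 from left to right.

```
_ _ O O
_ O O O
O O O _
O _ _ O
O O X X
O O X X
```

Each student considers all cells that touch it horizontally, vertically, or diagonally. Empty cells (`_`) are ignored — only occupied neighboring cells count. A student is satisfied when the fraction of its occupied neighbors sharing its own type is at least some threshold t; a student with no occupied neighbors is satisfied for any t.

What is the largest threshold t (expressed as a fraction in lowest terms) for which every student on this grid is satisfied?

Row 0: (0,2)O 4/4 · (0,3)O 3/3
Row 1: (1,1)O 5/5 · (1,2)O 6/6 · (1,3)O 4/4
Row 2: (2,0)O 3/3 · (2,1)O 5/5 · (2,2)O 5/5
Row 3: (3,0)O 4/4 · (3,3)O 1/3
Row 4: (4,0)O 4/4 · (4,1)O 4/6 · (4,2)X 3/6 · (4,3)X 3/4
Row 5: (5,0)O 3/3 · (5,1)O 3/5 · (5,2)X 3/5 · (5,3)X 3/3
The smallest same-type fraction is 1/3 at (3,3), which reduces to 1/3. Any threshold above that leaves this student unsatisfied.

1/3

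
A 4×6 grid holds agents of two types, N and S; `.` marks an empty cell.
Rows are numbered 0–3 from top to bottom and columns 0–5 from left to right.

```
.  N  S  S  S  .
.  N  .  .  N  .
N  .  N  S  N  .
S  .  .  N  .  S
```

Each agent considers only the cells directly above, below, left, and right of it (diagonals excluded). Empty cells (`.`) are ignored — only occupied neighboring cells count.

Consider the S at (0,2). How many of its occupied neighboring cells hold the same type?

1

Occupied neighbors of (0,2): (0,1)=N, (0,3)=S.
Same type (S): 1 of 2.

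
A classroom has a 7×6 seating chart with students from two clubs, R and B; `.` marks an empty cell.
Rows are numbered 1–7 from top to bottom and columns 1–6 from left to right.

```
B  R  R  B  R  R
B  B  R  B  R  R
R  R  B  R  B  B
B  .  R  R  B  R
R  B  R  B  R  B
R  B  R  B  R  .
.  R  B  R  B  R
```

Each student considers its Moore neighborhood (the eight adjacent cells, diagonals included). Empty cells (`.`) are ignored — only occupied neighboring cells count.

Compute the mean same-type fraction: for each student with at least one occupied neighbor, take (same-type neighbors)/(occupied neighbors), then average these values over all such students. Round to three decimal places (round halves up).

0.415

Row 1: (1,1)B 2/3 · (1,2)R 2/5 · (1,3)R 2/5 · (1,4)B 1/5 · (1,5)R 3/5 · (1,6)R 3/3
Row 2: (2,1)B 2/5 · (2,2)B 3/8 · (2,3)R 4/8 · (2,4)B 3/8 · (2,5)R 4/8 · (2,6)R 3/5
Row 3: (3,1)R 1/4 · (3,2)R 3/7 · (3,3)B 2/7 · (3,4)R 4/8 · (3,5)B 3/8 · (3,6)B 2/5
Row 4: (4,1)B 1/4 · (4,3)R 4/7 · (4,4)R 4/8 · (4,5)B 4/8 · (4,6)R 1/5
Row 5: (5,1)R 1/4 · (5,2)B 2/7 · (5,3)R 3/7 · (5,4)B 2/8 · (5,5)R 3/7 · (5,6)B 1/4
Row 6: (6,1)R 2/4 · (6,2)B 2/7 · (6,3)R 3/8 · (6,4)B 3/8 · (6,5)R 3/7
Row 7: (7,2)R 2/4 · (7,3)B 2/5 · (7,4)R 2/5 · (7,5)B 1/4 · (7,6)R 1/2
Sum over 39 students: 2/3 + 2/5 + 2/5 + 1/5 + 3/5 + 3/3 + 2/5 + 3/8 + 4/8 + 3/8 + 4/8 + 3/5 + 1/4 + 3/7 + 2/7 + 4/8 + 3/8 + 2/5 + 1/4 + 4/7 + 4/8 + 4/8 + 1/5 + 1/4 + 2/7 + 3/7 + 2/8 + 3/7 + 1/4 + 2/4 + 2/7 + 3/8 + 3/8 + 3/7 + 2/4 + 2/5 + 2/5 + 1/4 + 1/2 = 2719/168; mean = 2719/168 ÷ 39 = 2719/6552 = 0.414987… → 0.415.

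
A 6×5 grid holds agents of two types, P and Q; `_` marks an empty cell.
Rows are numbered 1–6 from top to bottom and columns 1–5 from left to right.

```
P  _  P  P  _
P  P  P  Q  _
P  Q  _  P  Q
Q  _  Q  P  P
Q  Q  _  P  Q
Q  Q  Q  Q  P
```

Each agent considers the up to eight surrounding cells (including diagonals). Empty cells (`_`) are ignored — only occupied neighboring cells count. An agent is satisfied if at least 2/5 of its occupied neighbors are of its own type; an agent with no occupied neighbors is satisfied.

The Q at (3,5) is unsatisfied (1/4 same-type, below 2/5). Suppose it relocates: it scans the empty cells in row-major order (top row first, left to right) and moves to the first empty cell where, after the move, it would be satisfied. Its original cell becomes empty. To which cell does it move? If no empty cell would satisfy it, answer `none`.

(1,5)

Vacating (3,5). Empty cells in order:
  (1,2): 0/5 same-type → still unsatisfied.
  (1,5): 1/2 same-type → satisfied — stop here.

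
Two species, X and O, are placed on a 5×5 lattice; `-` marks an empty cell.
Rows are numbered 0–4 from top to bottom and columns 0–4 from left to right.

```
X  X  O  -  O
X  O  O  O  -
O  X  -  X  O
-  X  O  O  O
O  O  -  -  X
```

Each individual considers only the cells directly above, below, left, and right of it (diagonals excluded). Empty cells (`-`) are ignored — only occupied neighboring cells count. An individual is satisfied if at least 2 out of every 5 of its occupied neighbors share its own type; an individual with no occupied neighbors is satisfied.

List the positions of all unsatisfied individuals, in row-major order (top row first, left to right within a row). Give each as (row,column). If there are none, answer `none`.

(0,0)X 2/2 satisfied
(0,1)X 1/3 not
(0,2)O 1/2 satisfied
(0,4)O 0/0 satisfied
(1,0)X 1/3 not
(1,1)O 1/4 not
(1,2)O 3/3 satisfied
(1,3)O 1/2 satisfied
(2,0)O 0/2 not
(2,1)X 1/3 not
(2,3)X 0/3 not
(2,4)O 1/2 satisfied
(3,1)X 1/3 not
(3,2)O 1/2 satisfied
(3,3)O 2/3 satisfied
(3,4)O 2/3 satisfied
(4,0)O 1/1 satisfied
(4,1)O 1/2 satisfied
(4,4)X 0/1 not

(0,1), (1,0), (1,1), (2,0), (2,1), (2,3), (3,1), (4,4)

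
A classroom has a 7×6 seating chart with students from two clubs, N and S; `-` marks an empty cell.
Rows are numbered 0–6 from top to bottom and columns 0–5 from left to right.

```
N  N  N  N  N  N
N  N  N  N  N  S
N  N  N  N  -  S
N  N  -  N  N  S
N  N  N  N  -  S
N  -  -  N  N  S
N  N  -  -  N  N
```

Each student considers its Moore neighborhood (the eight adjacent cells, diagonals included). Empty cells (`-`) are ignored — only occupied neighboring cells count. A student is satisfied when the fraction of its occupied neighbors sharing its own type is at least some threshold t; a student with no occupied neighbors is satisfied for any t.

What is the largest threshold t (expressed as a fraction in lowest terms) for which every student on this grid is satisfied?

1/4

(0,0)N 3/3
(0,1)N 5/5
(0,2)N 5/5
(0,3)N 5/5
(0,4)N 4/5
(0,5)N 2/3
(1,0)N 5/5
(1,1)N 8/8
(1,2)N 8/8
(1,3)N 7/7
(1,4)N 5/7
(1,5)S 1/4
(2,0)N 5/5
(2,1)N 7/7
(2,2)N 7/7
(2,3)N 6/6
(2,5)S 2/4
(3,0)N 5/5
(3,1)N 7/7
(3,3)N 5/5
(3,4)N 3/6
(3,5)S 2/3
(4,0)N 4/4
(4,1)N 5/5
(4,2)N 5/5
(4,3)N 5/5
(4,5)S 2/4
(5,0)N 4/4
(5,3)N 4/4
(5,4)N 4/6
(5,5)S 1/4
(6,0)N 2/2
(6,1)N 2/2
(6,4)N 3/4
(6,5)N 2/3
The smallest same-type fraction is 1/4 at (1,5), which reduces to 1/4. Any threshold above that leaves this student unsatisfied.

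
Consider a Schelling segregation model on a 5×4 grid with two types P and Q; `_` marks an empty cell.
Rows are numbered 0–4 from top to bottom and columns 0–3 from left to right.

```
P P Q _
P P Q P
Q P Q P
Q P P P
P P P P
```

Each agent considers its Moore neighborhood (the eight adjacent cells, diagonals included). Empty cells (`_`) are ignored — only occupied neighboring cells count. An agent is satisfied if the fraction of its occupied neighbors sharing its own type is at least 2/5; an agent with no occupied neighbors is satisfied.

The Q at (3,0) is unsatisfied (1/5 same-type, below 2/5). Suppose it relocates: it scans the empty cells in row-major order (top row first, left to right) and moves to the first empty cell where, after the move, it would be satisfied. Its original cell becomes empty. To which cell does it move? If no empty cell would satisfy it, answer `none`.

Vacating (3,0). Empty cells in order:
  (0,3): 2/3 same-type → satisfied — stop here.

(0,3)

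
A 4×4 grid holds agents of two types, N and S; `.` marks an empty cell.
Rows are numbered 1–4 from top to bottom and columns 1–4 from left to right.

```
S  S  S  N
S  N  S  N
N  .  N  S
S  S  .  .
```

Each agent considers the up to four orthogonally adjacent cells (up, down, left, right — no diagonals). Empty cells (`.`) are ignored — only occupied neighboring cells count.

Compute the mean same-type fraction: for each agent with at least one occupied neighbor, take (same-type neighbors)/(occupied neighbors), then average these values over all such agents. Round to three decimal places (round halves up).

(1,1)S 2/2
(1,2)S 2/3
(1,3)S 2/3
(1,4)N 1/2
(2,1)S 1/3
(2,2)N 0/3
(2,3)S 1/4
(2,4)N 1/3
(3,1)N 0/2
(3,3)N 0/2
(3,4)S 0/2
(4,1)S 1/2
(4,2)S 1/1
Sum over 13 agents: 2/2 + 2/3 + 2/3 + 1/2 + 1/3 + 0/3 + 1/4 + 1/3 + 0/2 + 0/2 + 0/2 + 1/2 + 1/1 = 21/4; mean = 21/4 ÷ 13 = 21/52 = 0.403846… → 0.404.

0.404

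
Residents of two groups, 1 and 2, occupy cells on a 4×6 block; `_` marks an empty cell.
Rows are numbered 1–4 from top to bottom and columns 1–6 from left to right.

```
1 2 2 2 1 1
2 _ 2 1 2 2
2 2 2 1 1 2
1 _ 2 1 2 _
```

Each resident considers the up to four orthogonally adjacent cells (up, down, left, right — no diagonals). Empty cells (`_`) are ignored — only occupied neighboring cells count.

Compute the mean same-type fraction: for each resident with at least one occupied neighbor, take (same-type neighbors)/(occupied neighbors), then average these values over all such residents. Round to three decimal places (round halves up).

0.464

Row 1: (1,1)1 0/2 · (1,2)2 1/2 · (1,3)2 3/3 · (1,4)2 1/3 · (1,5)1 1/3 · (1,6)1 1/2
Row 2: (2,1)2 1/2 · (2,3)2 2/3 · (2,4)1 1/4 · (2,5)2 1/4 · (2,6)2 2/3
Row 3: (3,1)2 2/3 · (3,2)2 2/2 · (3,3)2 3/4 · (3,4)1 3/4 · (3,5)1 1/4 · (3,6)2 1/2
Row 4: (4,1)1 0/1 · (4,3)2 1/2 · (4,4)1 1/3 · (4,5)2 0/2
Sum over 21 residents: 0/2 + 1/2 + 3/3 + 1/3 + 1/3 + 1/2 + 1/2 + 2/3 + 1/4 + 1/4 + 2/3 + 2/3 + 2/2 + 3/4 + 3/4 + 1/4 + 1/2 + 0/1 + 1/2 + 1/3 + 0/2 = 39/4; mean = 39/4 ÷ 21 = 13/28 = 0.464285… → 0.464.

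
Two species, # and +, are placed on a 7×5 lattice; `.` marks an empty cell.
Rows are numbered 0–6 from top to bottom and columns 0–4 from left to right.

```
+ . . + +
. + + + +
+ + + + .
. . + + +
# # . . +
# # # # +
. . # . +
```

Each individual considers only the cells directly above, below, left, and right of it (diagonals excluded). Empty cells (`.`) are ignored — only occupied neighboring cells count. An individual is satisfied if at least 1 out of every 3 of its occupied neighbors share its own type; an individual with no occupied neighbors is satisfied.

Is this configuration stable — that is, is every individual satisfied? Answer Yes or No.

(0,0)+ 0/0 ok
(0,3)+ 2/2 ok
(0,4)+ 2/2 ok
(1,1)+ 2/2 ok
(1,2)+ 3/3 ok
(1,3)+ 4/4 ok
(1,4)+ 2/2 ok
(2,0)+ 1/1 ok
(2,1)+ 3/3 ok
(2,2)+ 4/4 ok
(2,3)+ 3/3 ok
(3,2)+ 2/2 ok
(3,3)+ 3/3 ok
(3,4)+ 2/2 ok
(4,0)# 2/2 ok
(4,1)# 2/2 ok
(4,4)+ 2/2 ok
(5,0)# 2/2 ok
(5,1)# 3/3 ok
(5,2)# 3/3 ok
(5,3)# 1/2 ok
(5,4)+ 2/3 ok
(6,2)# 1/1 ok
(6,4)+ 1/1 ok
All meet the threshold, so the configuration is stable.

Yes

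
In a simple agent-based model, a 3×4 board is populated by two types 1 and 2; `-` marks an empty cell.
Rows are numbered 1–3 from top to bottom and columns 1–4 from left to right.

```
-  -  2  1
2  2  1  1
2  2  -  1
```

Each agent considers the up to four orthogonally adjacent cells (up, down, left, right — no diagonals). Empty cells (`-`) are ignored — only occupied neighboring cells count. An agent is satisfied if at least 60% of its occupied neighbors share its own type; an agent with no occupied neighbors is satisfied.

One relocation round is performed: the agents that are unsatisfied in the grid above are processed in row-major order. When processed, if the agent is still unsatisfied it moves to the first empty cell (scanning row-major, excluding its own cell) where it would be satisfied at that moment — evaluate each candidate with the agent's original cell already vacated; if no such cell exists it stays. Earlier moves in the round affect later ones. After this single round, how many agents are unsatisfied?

0

Initially unsatisfied (in order): (1,3), (1,4), (2,3).
  (1,3) → (1,1).
  (1,4): now satisfied by earlier moves; stays.
  (2,3) → (1,3).
Resulting grid:
2 - 1 1
2 2 - 1
2 2 - 1
All satisfied now.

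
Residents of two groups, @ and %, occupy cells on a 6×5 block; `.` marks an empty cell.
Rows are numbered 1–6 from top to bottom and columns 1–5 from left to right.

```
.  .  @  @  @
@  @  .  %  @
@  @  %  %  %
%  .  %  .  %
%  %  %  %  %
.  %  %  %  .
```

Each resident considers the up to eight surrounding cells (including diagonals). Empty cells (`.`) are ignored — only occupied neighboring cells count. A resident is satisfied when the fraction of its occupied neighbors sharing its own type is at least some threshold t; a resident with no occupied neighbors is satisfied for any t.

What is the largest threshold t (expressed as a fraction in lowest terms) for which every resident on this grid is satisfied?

(1,3)@ 2/3
(1,4)@ 3/4
(1,5)@ 2/3
(2,1)@ 3/3
(2,2)@ 4/5
(2,4)% 3/7
(2,5)@ 2/5
(3,1)@ 3/4
(3,2)@ 3/6
(3,3)% 3/5
(3,4)% 5/6
(3,5)% 3/4
(4,1)% 2/4
(4,3)% 5/6
(4,5)% 4/4
(5,1)% 3/3
(5,2)% 6/6
(5,3)% 6/6
(5,4)% 6/6
(5,5)% 3/3
(6,2)% 4/4
(6,3)% 5/5
(6,4)% 4/4
The smallest same-type fraction is 2/5 at (2,5), which reduces to 2/5. Any threshold above that leaves this resident unsatisfied.

2/5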